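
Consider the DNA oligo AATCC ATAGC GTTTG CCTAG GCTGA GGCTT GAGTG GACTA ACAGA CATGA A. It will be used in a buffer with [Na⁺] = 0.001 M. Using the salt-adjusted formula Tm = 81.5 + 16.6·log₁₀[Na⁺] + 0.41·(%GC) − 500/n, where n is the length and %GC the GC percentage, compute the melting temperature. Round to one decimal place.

Length n = 51. Counting bases: T=12, A=15, G=14, C=10
G+C = 24, so %GC = 24/51 × 100 = 47.059%
Salt term: 16.6 × (-3) = -49.8
GC term: 0.41 × 47.059 = 19.294; length term: −500/51 = −9.804
Tm = 81.5 + (-49.8) + 19.294 − 9.804 = 41.19 → 41.2°C

41.2°C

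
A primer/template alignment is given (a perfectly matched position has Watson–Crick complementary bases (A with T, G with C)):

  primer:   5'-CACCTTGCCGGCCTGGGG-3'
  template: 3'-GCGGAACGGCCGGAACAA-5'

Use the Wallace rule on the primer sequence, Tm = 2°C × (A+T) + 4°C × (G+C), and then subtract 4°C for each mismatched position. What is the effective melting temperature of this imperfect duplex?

Primer base counts: A=1, T=3, G=7, C=7 → A+T=4, G+C=14
Perfect-match Tm = 2(4) + 4(14) = 8 + 56 = 64°C
Mismatches (positions where the bases are not complementary): 4 (at positions 2, 15, 17, 18)
Effective Tm = 64 − 4×4 = 64 − 16 = 48°C

48°C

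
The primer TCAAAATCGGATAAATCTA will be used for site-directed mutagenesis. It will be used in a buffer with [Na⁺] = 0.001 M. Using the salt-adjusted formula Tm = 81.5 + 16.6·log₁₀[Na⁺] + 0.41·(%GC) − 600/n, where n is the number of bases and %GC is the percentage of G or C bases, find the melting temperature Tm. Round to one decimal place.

10.9°C

Length n = 19. Counting bases: G=2, C=3, T=5, A=9
G+C = 5, so %GC = 5/19 × 100 = 26.316%
Salt term: 16.6 × (-3) = -49.8
GC term: 0.41 × 26.316 = 10.79; length term: −600/19 = −31.579
Tm = 81.5 + (-49.8) + 10.79 − 31.579 = 10.911 → 10.9°C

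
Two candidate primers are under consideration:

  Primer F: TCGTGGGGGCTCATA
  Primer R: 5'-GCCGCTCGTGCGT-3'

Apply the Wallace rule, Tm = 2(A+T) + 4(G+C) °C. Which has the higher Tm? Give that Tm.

Primer F, 48°C

Primer F: A+T=6, G+C=9 → Tm = 2(6)+4(9) = 48°C
Primer R: A+T=3, G+C=10 → Tm = 2(3)+4(10) = 46°C
48°C vs 46°C → primer F is higher.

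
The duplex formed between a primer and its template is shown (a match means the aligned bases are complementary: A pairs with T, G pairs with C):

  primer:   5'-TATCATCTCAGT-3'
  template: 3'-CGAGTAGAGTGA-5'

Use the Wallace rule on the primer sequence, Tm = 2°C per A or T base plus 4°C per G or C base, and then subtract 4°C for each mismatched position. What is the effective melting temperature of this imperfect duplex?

20°C

Primer base counts: A=3, T=5, G=1, C=3 → A+T=8, G+C=4
Perfect-match Tm = 2(8) + 4(4) = 16 + 16 = 32°C
Mismatches (positions where the bases are not complementary): 3 (at positions 1, 2, 11)
Effective Tm = 32 − 3×4 = 32 − 12 = 20°C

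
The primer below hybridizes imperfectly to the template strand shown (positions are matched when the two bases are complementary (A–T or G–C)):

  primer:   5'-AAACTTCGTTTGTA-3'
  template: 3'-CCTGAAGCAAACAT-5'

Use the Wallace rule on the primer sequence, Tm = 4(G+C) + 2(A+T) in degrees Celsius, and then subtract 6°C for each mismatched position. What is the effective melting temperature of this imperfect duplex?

24°C

Primer base counts: A=4, T=6, G=2, C=2 → A+T=10, G+C=4
Perfect-match Tm = 2(10) + 4(4) = 20 + 16 = 36°C
Mismatches (positions where the bases are not complementary): 2 (at positions 1, 2)
Effective Tm = 36 − 2×6 = 36 − 12 = 24°C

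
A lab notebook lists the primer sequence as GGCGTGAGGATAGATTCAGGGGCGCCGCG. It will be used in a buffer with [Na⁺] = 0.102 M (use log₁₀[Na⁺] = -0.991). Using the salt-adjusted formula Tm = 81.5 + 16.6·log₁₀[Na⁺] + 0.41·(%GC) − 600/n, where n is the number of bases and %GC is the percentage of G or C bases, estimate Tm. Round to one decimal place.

72.6°C

Length n = 29. T=4, G=14, A=5, C=6
G+C = 20, so %GC = 20/29 × 100 = 68.966%
Salt term: 16.6 × (-0.991) = -16.451
GC term: 0.41 × 68.966 = 28.276; length term: −600/29 = −20.69
Tm = 81.5 + (-16.451) + 28.276 − 20.69 = 72.635 → 72.6°C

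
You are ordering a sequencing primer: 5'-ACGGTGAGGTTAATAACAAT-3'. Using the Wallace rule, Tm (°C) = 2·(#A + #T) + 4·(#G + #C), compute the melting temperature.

Scanning the sequence gives T=5, G=5, C=2, A=8.
A+T = 13, G+C = 7
Tm = 4·7 + 2·13 = 28 + 26 = 54°C

54°C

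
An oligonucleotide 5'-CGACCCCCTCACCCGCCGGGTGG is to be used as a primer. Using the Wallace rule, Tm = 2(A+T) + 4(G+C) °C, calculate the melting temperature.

84°C

Base counts: G=7, C=12, A=2, T=2
So N_AT = 4 and N_GC = 19.
Tm = 2×4 + 4×19 = 84°C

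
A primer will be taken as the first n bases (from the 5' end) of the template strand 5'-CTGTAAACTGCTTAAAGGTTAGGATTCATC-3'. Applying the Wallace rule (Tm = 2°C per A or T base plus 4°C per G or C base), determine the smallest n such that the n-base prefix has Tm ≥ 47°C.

First 17 bases: CTGTAAACTGCTTAAAG → Tm = 46°C (< 47°C)
First 18 bases: CTGTAAACTGCTTAAAGG → Tm = 50°C (≥ 47°C)
Since every base adds ≥2°C, Tm only increases with n, so the threshold is first crossed at n = 18.

n = 18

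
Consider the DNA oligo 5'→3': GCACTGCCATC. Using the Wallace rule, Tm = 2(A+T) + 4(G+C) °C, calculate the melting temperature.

Counting bases: G=2, A=2, C=5, T=2
So N_AT = 4 and N_GC = 7.
Tm = 4·7 + 2·4 = 28 + 8 = 36°C

36°C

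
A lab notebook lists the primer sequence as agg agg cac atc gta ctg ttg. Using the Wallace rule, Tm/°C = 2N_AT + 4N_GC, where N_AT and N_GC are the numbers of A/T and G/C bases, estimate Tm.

64°C

Counting bases: G=7, C=4, A=5, T=5
A+T = 10, G+C = 11
Tm = 2(10) + 4(11) = 20 + 44 = 64°C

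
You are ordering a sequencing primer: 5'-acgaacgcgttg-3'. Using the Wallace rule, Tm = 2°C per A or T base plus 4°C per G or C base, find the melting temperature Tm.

38°C

Base counts: C=3, G=4, T=2, A=3
A+T = 5, G+C = 7
Tm = 2(5) + 4(7) = 10 + 28 = 38°C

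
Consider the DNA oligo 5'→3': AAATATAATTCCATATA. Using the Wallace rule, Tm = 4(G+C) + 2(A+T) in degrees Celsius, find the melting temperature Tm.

T=6, G=0, C=2, A=9
AT pairs contribute 15, GC pairs contribute 2.
Tm = 2×15 + 4×2 = 38°C

38°C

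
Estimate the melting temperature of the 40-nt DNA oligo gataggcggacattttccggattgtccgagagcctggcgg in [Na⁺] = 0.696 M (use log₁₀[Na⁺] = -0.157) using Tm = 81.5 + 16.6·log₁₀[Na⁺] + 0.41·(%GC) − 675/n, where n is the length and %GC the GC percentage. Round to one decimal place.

86.6°C

Length n = 40. Scanning the sequence gives A=7, G=15, T=9, C=9.
G+C = 24, so %GC = 24/40 × 100 = 60%
Salt term: 16.6 × (-0.157) = -2.606
GC term: 0.41 × 60 = 24.6; length term: −675/40 = −16.875
Tm = 81.5 + (-2.606) + 24.6 − 16.875 = 86.619 → 86.6°C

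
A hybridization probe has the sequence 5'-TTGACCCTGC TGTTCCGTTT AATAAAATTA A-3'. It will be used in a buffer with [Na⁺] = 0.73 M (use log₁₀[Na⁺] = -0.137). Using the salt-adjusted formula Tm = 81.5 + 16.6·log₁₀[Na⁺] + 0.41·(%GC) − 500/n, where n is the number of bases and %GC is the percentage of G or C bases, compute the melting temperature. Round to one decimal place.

Length n = 31. Base counts: A=9, C=6, T=12, G=4
G+C = 10, so %GC = 10/31 × 100 = 32.258%
Salt term: 16.6 × (-0.137) = -2.274
GC term: 0.41 × 32.258 = 13.226; length term: −500/31 = −16.129
Tm = 81.5 + (-2.274) + 13.226 − 16.129 = 76.323 → 76.3°C

76.3°C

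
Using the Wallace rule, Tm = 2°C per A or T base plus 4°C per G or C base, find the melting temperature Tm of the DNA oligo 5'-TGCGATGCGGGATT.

44°C

Scanning the sequence gives C=2, A=2, G=6, T=4.
AT pairs contribute 6, GC pairs contribute 8.
Tm = 2×6 + 4×8 = 44°C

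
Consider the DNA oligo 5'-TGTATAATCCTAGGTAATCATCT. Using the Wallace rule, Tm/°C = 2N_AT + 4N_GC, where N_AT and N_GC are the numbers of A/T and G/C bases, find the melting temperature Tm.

Base counts: T=9, C=4, A=7, G=3
AT pairs contribute 16, GC pairs contribute 7.
Tm = 2×16 + 4×7 = 60°C

60°C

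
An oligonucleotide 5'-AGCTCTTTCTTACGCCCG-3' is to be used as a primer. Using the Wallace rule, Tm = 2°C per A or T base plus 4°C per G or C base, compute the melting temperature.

Scanning the sequence gives T=6, C=7, A=2, G=3.
A+T = 8, G+C = 10
Tm = 2(8) + 4(10) = 16 + 40 = 56°C

56°C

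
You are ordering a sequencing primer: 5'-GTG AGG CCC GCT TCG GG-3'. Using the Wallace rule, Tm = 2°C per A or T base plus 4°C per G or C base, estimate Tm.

C=5, A=1, T=3, G=8
So N_AT = 4 and N_GC = 13.
Tm = 2×4 + 4×13 = 60°C

60°C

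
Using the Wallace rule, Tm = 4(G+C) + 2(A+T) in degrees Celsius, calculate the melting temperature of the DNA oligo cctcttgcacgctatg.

50°C

Base counts: G=3, C=6, T=5, A=2
AT pairs contribute 7, GC pairs contribute 9.
Tm = 4·9 + 2·7 = 36 + 14 = 50°C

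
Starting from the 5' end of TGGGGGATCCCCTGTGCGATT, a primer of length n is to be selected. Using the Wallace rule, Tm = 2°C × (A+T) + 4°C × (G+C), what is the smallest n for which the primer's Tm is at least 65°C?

n = 20

First 19 bases: TGGGGGATCCCCTGTGCGA → Tm = 64°C (< 65°C)
First 20 bases: TGGGGGATCCCCTGTGCGAT → Tm = 66°C (≥ 65°C)
Since every base adds ≥2°C, Tm only increases with n, so the threshold is first crossed at n = 20.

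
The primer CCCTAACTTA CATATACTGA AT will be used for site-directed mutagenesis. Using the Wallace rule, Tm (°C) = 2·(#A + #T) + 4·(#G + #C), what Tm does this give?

G=1, C=6, T=7, A=8
So N_AT = 15 and N_GC = 7.
Tm = 2×15 + 4×7 = 58°C

58°C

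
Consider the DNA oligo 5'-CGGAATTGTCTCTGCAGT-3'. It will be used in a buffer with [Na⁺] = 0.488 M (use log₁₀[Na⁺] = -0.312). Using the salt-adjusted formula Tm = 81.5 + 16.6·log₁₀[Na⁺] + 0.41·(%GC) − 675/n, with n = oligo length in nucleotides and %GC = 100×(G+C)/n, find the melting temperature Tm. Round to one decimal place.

Length n = 18. Scanning the sequence gives T=6, A=3, C=4, G=5.
G+C = 9, so %GC = 9/18 × 100 = 50%
Salt term: 16.6 × (-0.312) = -5.179
GC term: 0.41 × 50 = 20.5; length term: −675/18 = −37.5
Tm = 81.5 + (-5.179) + 20.5 − 37.5 = 59.321 → 59.3°C

59.3°C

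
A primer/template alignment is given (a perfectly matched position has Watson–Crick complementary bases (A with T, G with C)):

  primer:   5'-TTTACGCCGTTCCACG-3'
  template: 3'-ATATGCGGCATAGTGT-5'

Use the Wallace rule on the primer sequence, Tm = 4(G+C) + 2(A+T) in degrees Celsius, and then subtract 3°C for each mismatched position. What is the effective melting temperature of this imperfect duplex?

38°C

Primer base counts: A=2, T=5, G=3, C=6 → A+T=7, G+C=9
Perfect-match Tm = 2(7) + 4(9) = 14 + 36 = 50°C
Mismatches (positions where the bases are not complementary): 4 (at positions 2, 11, 12, 16)
Effective Tm = 50 − 4×3 = 50 − 12 = 38°C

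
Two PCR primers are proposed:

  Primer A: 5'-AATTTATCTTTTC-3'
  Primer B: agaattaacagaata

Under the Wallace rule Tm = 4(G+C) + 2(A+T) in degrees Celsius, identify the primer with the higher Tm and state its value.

Primer A: A+T=11, G+C=2 → Tm = 2(11)+4(2) = 30°C
Primer B: A+T=12, G+C=3 → Tm = 2(12)+4(3) = 36°C
30°C vs 36°C → primer B is higher.

Primer B, 36°C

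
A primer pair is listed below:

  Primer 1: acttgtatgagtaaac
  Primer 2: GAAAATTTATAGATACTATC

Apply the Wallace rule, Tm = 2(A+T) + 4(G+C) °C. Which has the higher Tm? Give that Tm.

Primer 2, 48°C

Primer 1: A+T=11, G+C=5 → Tm = 2(11)+4(5) = 42°C
Primer 2: A+T=16, G+C=4 → Tm = 2(16)+4(4) = 48°C
42°C vs 48°C → primer 2 is higher.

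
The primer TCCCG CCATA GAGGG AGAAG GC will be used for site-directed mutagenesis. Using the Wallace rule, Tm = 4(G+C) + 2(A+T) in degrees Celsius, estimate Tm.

Scanning the sequence gives C=6, T=2, G=8, A=6.
A+T = 8, G+C = 14
Tm = 2×8 + 4×14 = 72°C

72°C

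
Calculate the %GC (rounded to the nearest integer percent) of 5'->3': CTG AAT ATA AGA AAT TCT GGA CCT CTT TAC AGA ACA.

Counting bases: G=5, C=7, T=10, A=14
G+C = 5 + 7 = 12 out of 36 bases
%GC = 12/36 × 100 = 33.33% ≈ 33%

33%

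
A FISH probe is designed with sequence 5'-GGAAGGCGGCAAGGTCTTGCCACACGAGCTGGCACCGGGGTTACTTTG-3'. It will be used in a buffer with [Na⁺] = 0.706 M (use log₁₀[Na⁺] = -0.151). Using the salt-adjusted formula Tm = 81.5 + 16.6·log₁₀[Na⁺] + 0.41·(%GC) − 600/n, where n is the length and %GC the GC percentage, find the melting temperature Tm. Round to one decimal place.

92.1°C

Length n = 48. Counting bases: G=18, C=12, A=9, T=9
G+C = 30, so %GC = 30/48 × 100 = 62.5%
Salt term: 16.6 × (-0.151) = -2.507
GC term: 0.41 × 62.5 = 25.625; length term: −600/48 = −12.5
Tm = 81.5 + (-2.507) + 25.625 − 12.5 = 92.118 → 92.1°C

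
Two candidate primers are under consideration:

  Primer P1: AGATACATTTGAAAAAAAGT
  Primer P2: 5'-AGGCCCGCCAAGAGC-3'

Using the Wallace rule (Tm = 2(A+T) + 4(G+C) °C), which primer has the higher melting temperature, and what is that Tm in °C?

Primer P2, 52°C

Primer P1: A+T=16, G+C=4 → Tm = 2(16)+4(4) = 48°C
Primer P2: A+T=4, G+C=11 → Tm = 2(4)+4(11) = 52°C
48°C vs 52°C → primer P2 is higher.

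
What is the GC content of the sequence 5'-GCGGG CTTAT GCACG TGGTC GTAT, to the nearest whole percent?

58%

Scanning the sequence gives C=5, A=3, G=9, T=7.
G+C = 9 + 5 = 14 out of 24 bases
%GC = 14/24 × 100 = 58.33% ≈ 58%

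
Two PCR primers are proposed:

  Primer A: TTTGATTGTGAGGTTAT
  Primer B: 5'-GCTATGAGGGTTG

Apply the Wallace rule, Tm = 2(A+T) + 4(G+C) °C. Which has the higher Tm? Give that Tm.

Primer A: A+T=12, G+C=5 → Tm = 2(12)+4(5) = 44°C
Primer B: A+T=6, G+C=7 → Tm = 2(6)+4(7) = 40°C
44°C vs 40°C → primer A is higher.

Primer A, 44°C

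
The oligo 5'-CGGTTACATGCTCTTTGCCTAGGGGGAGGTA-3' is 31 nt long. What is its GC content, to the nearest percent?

A=5, C=6, T=9, G=11
G+C = 11 + 6 = 17 out of 31 bases
%GC = 17/31 × 100 = 54.84% ≈ 55%

55%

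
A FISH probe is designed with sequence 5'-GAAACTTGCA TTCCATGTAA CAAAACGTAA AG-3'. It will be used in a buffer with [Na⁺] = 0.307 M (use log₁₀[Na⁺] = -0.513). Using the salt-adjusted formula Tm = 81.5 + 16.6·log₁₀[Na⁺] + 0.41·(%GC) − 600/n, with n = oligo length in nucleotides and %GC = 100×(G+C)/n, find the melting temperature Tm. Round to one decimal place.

68.3°C

Length n = 32. G=5, C=6, A=14, T=7
G+C = 11, so %GC = 11/32 × 100 = 34.375%
Salt term: 16.6 × (-0.513) = -8.516
GC term: 0.41 × 34.375 = 14.094; length term: −600/32 = −18.75
Tm = 81.5 + (-8.516) + 14.094 − 18.75 = 68.328 → 68.3°C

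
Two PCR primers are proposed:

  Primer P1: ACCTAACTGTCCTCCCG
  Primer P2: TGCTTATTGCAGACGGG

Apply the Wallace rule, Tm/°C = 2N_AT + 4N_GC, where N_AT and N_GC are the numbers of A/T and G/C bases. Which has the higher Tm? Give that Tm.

Primer P1: A+T=7, G+C=10 → Tm = 2(7)+4(10) = 54°C
Primer P2: A+T=8, G+C=9 → Tm = 2(8)+4(9) = 52°C
54°C vs 52°C → primer P1 is higher.

Primer P1, 54°C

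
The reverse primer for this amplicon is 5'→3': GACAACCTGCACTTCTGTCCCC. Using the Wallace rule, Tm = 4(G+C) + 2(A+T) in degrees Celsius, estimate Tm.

70°C

T=5, A=4, G=3, C=10
AT pairs contribute 9, GC pairs contribute 13.
Tm = 2×9 + 4×13 = 70°C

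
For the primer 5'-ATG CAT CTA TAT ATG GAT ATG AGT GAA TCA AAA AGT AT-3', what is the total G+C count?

10

Base counts: G=7, T=12, A=16, C=3
Total G or C: 7 + 3 = 10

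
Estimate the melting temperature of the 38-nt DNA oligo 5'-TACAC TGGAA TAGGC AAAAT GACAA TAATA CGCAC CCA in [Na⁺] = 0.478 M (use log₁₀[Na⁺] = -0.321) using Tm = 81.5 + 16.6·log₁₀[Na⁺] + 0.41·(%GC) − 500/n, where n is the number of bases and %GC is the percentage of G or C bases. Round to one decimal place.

Length n = 38. G=6, C=9, A=17, T=6
G+C = 15, so %GC = 15/38 × 100 = 39.474%
Salt term: 16.6 × (-0.321) = -5.329
GC term: 0.41 × 39.474 = 16.184; length term: −500/38 = −13.158
Tm = 81.5 + (-5.329) + 16.184 − 13.158 = 79.197 → 79.2°C

79.2°C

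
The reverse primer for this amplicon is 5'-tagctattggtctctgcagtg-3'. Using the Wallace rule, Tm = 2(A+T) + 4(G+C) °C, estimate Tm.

C=4, A=3, T=8, G=6
AT pairs contribute 11, GC pairs contribute 10.
Tm = 4·10 + 2·11 = 40 + 22 = 62°C

62°C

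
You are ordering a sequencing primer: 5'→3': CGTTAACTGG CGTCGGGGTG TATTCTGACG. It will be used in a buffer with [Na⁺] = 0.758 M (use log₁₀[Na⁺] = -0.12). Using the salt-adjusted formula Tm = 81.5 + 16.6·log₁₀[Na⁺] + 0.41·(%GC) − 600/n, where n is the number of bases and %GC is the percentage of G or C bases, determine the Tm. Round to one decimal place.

82.7°C

Length n = 30. Base counts: T=9, G=11, A=4, C=6
G+C = 17, so %GC = 17/30 × 100 = 56.667%
Salt term: 16.6 × (-0.12) = -1.992
GC term: 0.41 × 56.667 = 23.233; length term: −600/30 = −20
Tm = 81.5 + (-1.992) + 23.233 − 20 = 82.741 → 82.7°C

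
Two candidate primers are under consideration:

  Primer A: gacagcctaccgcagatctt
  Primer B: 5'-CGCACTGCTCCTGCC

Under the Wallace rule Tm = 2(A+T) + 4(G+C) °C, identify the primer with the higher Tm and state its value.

Primer A: A+T=9, G+C=11 → Tm = 2(9)+4(11) = 62°C
Primer B: A+T=4, G+C=11 → Tm = 2(4)+4(11) = 52°C
62°C vs 52°C → primer A is higher.

Primer A, 62°C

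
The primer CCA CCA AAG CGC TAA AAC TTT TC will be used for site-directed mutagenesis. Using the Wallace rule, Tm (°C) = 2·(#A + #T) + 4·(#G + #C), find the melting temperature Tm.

66°C

Counting bases: C=8, T=5, G=2, A=8
A+T = 13, G+C = 10
Tm = 2×13 + 4×10 = 66°C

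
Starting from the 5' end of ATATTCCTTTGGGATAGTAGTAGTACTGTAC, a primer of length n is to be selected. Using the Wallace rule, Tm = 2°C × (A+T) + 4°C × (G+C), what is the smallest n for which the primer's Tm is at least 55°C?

First 20 bases: ATATTCCTTTGGGATAGTAG → Tm = 54°C (< 55°C)
First 21 bases: ATATTCCTTTGGGATAGTAGT → Tm = 56°C (≥ 55°C)
Since every base adds ≥2°C, Tm only increases with n, so the threshold is first crossed at n = 21.

n = 21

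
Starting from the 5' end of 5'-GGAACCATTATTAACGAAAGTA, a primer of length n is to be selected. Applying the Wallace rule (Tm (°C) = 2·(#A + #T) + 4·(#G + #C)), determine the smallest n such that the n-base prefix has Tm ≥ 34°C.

n = 13

First 12 bases: GGAACCATTATT → Tm = 32°C (< 34°C)
First 13 bases: GGAACCATTATTA → Tm = 34°C (≥ 34°C)
Each additional base adds 2°C (A/T) or 4°C (G/C), so Tm is non-decreasing in n; n = 13 is the first length to reach 34°C.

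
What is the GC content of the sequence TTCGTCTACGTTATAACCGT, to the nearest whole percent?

C=5, T=8, A=4, G=3
G+C = 3 + 5 = 8 out of 20 bases
%GC = 8/20 × 100 = 40% ≈ 40%

40%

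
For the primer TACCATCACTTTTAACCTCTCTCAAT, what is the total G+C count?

Scanning the sequence gives T=10, A=7, G=0, C=9.
G+C = 0 + 9 = 9

9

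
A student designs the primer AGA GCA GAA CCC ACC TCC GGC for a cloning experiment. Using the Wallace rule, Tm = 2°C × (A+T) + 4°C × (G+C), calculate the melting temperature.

70°C

A=6, G=5, T=1, C=9
AT pairs contribute 7, GC pairs contribute 14.
Tm = 2×7 + 4×14 = 70°C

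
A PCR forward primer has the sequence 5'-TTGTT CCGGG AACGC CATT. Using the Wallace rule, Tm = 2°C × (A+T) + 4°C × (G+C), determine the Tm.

58°C

G=5, A=3, C=5, T=6
A+T = 9, G+C = 10
Tm = 2×9 + 4×10 = 58°C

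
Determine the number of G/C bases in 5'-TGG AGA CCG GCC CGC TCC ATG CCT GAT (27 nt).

Scanning the sequence gives G=8, C=10, A=4, T=5.
G+C = 8 + 10 = 18

18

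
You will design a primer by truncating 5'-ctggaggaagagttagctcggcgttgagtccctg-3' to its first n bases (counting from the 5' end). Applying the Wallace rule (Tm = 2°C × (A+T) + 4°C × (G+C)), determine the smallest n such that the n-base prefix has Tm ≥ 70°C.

First 21 bases: CTGGAGGAAGAGTTAGCTCGG → Tm = 66°C (< 70°C)
First 22 bases: CTGGAGGAAGAGTTAGCTCGGC → Tm = 70°C (≥ 70°C)
Each additional base adds 2°C (A/T) or 4°C (G/C), so Tm is non-decreasing in n; n = 22 is the first length to reach 70°C.

n = 22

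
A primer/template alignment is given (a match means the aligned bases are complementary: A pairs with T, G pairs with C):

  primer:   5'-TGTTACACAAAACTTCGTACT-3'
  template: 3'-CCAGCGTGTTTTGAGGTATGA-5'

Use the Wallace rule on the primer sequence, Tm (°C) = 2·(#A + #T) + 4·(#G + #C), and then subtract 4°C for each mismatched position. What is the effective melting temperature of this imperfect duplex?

36°C

Primer base counts: A=7, T=7, G=2, C=5 → A+T=14, G+C=7
Perfect-match Tm = 2(14) + 4(7) = 28 + 28 = 56°C
Mismatches (positions where the bases are not complementary): 5 (at positions 1, 4, 5, 15, 17)
Effective Tm = 56 − 5×4 = 56 − 20 = 36°C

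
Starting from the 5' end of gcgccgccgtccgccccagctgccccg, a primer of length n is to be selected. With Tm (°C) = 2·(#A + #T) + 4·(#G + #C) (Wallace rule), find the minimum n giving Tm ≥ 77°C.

n = 21

First 20 bases: GCGCCGCCGTCCGCCCCAGC → Tm = 76°C (< 77°C)
First 21 bases: GCGCCGCCGTCCGCCCCAGCT → Tm = 78°C (≥ 77°C)
Since every base adds ≥2°C, Tm only increases with n, so the threshold is first crossed at n = 21.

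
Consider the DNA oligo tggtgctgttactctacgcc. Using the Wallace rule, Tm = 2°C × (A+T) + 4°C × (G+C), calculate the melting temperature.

62°C

Base counts: G=5, C=6, T=7, A=2
AT pairs contribute 9, GC pairs contribute 11.
Tm = 4·11 + 2·9 = 44 + 18 = 62°C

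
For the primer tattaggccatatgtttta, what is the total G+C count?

5

G=3, T=9, A=5, C=2
G+C = 3 + 2 = 5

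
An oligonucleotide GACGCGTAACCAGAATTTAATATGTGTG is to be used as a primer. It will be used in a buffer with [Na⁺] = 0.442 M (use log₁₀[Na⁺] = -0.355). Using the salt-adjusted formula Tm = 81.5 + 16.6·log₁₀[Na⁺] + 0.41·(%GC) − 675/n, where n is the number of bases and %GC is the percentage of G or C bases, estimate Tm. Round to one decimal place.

Length n = 28. A=9, C=4, T=8, G=7
G+C = 11, so %GC = 11/28 × 100 = 39.286%
Salt term: 16.6 × (-0.355) = -5.893
GC term: 0.41 × 39.286 = 16.107; length term: −675/28 = −24.107
Tm = 81.5 + (-5.893) + 16.107 − 24.107 = 67.607 → 67.6°C

67.6°C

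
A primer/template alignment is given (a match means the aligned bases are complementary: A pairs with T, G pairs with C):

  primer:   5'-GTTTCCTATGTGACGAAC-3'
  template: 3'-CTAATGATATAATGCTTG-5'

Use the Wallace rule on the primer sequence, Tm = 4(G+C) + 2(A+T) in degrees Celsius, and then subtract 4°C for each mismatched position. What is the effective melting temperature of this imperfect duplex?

Primer base counts: A=4, T=6, G=4, C=4 → A+T=10, G+C=8
Perfect-match Tm = 2(10) + 4(8) = 20 + 32 = 52°C
Mismatches (positions where the bases are not complementary): 4 (at positions 2, 5, 10, 12)
Effective Tm = 52 − 4×4 = 52 − 16 = 36°C

36°C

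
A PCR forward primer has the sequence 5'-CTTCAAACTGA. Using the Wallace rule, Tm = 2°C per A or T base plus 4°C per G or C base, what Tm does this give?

30°C

Base counts: C=3, A=4, G=1, T=3
AT pairs contribute 7, GC pairs contribute 4.
Tm = 4·4 + 2·7 = 16 + 14 = 30°C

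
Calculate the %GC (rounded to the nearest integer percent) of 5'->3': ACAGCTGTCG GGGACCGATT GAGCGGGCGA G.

Base counts: C=7, A=6, G=14, T=4
G+C = 14 + 7 = 21 out of 31 bases
%GC = 21/31 × 100 = 67.74% ≈ 68%

68%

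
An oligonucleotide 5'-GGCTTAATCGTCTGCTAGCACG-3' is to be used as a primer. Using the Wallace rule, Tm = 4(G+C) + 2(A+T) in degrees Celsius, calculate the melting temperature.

68°C

Scanning the sequence gives C=6, A=4, T=6, G=6.
So N_AT = 10 and N_GC = 12.
Tm = 4·12 + 2·10 = 48 + 20 = 68°C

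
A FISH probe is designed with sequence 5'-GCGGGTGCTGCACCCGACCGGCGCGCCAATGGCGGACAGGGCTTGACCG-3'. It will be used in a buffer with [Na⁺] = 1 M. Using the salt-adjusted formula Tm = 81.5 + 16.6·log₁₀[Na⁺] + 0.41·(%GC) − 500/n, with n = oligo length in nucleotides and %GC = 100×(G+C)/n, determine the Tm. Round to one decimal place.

102.3°C

Length n = 49. C=17, T=5, G=20, A=7
G+C = 37, so %GC = 37/49 × 100 = 75.51%
Salt term: 16.6 × (0) = 0
GC term: 0.41 × 75.51 = 30.959; length term: −500/49 = −10.204
Tm = 81.5 + (0) + 30.959 − 10.204 = 102.255 → 102.3°C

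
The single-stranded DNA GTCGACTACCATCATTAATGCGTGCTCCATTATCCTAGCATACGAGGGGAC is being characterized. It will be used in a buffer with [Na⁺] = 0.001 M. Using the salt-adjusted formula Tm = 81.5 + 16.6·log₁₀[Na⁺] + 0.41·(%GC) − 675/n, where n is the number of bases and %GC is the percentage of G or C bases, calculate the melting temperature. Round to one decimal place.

Length n = 51. T=13, G=11, C=14, A=13
G+C = 25, so %GC = 25/51 × 100 = 49.02%
Salt term: 16.6 × (-3) = -49.8
GC term: 0.41 × 49.02 = 20.098; length term: −675/51 = −13.235
Tm = 81.5 + (-49.8) + 20.098 − 13.235 = 38.563 → 38.6°C

38.6°C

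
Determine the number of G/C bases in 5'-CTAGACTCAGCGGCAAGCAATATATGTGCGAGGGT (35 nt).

18

C=7, A=10, T=7, G=11
G+C = 11 + 7 = 18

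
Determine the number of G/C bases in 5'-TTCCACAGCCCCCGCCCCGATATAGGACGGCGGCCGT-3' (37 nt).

26

Scanning the sequence gives C=16, G=10, A=6, T=5.
G+C = 10 + 16 = 26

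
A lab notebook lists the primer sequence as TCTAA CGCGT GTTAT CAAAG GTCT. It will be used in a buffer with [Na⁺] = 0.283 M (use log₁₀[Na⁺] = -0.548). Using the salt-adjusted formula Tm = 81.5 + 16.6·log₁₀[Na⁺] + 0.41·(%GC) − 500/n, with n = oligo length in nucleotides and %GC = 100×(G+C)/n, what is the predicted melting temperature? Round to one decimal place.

Length n = 24. Scanning the sequence gives G=5, A=6, T=8, C=5.
G+C = 10, so %GC = 10/24 × 100 = 41.667%
Salt term: 16.6 × (-0.548) = -9.097
GC term: 0.41 × 41.667 = 17.083; length term: −500/24 = −20.833
Tm = 81.5 + (-9.097) + 17.083 − 20.833 = 68.653 → 68.7°C

68.7°C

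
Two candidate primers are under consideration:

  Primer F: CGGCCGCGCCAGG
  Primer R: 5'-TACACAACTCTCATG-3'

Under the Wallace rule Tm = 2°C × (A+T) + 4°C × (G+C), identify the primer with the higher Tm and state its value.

Primer F: A+T=1, G+C=12 → Tm = 2(1)+4(12) = 50°C
Primer R: A+T=9, G+C=6 → Tm = 2(9)+4(6) = 42°C
50°C vs 42°C → primer F is higher.

Primer F, 50°C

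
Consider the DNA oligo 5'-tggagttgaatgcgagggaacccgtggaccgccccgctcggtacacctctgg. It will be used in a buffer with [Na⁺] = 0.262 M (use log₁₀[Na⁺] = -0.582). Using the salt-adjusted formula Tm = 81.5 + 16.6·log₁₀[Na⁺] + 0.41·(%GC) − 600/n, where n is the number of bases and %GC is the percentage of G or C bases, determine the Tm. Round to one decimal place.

Length n = 52. Base counts: A=9, G=18, T=9, C=16
G+C = 34, so %GC = 34/52 × 100 = 65.385%
Salt term: 16.6 × (-0.582) = -9.661
GC term: 0.41 × 65.385 = 26.808; length term: −600/52 = −11.538
Tm = 81.5 + (-9.661) + 26.808 − 11.538 = 87.109 → 87.1°C

87.1°C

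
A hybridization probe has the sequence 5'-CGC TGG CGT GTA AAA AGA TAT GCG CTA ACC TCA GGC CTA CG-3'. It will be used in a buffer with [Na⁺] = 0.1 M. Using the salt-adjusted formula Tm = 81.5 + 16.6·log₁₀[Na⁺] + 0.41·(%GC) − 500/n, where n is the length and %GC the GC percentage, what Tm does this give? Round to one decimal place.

Length n = 41. Base counts: A=11, G=11, C=11, T=8
G+C = 22, so %GC = 22/41 × 100 = 53.659%
Salt term: 16.6 × (-1) = -16.6
GC term: 0.41 × 53.659 = 22; length term: −500/41 = −12.195
Tm = 81.5 + (-16.6) + 22 − 12.195 = 74.705 → 74.7°C

74.7°C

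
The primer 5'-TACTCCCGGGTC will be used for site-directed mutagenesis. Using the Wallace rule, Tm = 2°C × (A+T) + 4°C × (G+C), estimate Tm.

40°C

Counting bases: G=3, C=5, T=3, A=1
A+T = 4, G+C = 8
Tm = 4·8 + 2·4 = 32 + 8 = 40°C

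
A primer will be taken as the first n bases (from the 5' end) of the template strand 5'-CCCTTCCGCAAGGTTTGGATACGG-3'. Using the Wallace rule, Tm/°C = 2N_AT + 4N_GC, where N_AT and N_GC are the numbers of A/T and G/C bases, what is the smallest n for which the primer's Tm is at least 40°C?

First 11 bases: CCCTTCCGCAA → Tm = 36°C (< 40°C)
First 12 bases: CCCTTCCGCAAG → Tm = 40°C (≥ 40°C)
Since every base adds ≥2°C, Tm only increases with n, so the threshold is first crossed at n = 12.

n = 12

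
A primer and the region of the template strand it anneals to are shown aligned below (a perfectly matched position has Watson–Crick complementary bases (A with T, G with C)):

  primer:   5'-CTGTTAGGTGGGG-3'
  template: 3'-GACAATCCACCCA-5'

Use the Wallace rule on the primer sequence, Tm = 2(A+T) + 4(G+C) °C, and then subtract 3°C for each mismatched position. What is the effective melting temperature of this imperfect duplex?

39°C

Primer base counts: A=1, T=4, G=7, C=1 → A+T=5, G+C=8
Perfect-match Tm = 2(5) + 4(8) = 10 + 32 = 42°C
Mismatches (positions where the bases are not complementary): 1 (at position 13)
Effective Tm = 42 − 1×3 = 42 − 3 = 39°C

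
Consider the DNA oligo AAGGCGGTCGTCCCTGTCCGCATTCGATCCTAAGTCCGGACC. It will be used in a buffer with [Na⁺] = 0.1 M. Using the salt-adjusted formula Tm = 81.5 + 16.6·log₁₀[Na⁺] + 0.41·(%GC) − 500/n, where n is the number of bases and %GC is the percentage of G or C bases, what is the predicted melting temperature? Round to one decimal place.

Length n = 42. A=7, C=15, T=9, G=11
G+C = 26, so %GC = 26/42 × 100 = 61.905%
Salt term: 16.6 × (-1) = -16.6
GC term: 0.41 × 61.905 = 25.381; length term: −500/42 = −11.905
Tm = 81.5 + (-16.6) + 25.381 − 11.905 = 78.376 → 78.4°C

78.4°C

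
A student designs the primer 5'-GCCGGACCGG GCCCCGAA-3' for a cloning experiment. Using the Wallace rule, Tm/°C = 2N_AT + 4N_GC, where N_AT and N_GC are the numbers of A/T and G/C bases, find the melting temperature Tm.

66°C

Base counts: C=8, G=7, T=0, A=3
So N_AT = 3 and N_GC = 15.
Tm = 2(3) + 4(15) = 6 + 60 = 66°C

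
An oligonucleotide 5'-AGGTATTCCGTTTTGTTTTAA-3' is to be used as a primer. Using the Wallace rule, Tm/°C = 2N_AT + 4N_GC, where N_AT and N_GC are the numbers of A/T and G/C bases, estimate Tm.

Scanning the sequence gives C=2, G=4, T=11, A=4.
AT pairs contribute 15, GC pairs contribute 6.
Tm = 4·6 + 2·15 = 24 + 30 = 54°C

54°C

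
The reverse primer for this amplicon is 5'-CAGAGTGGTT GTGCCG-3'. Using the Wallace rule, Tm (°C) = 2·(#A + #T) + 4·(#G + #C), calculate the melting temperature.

Scanning the sequence gives A=2, C=3, G=7, T=4.
AT pairs contribute 6, GC pairs contribute 10.
Tm = 4·10 + 2·6 = 40 + 12 = 52°C

52°C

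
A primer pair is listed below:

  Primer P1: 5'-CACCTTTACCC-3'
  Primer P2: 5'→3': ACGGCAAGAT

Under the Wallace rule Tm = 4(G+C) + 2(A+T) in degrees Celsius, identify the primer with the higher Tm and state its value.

Primer P1, 34°C

Primer P1: A+T=5, G+C=6 → Tm = 2(5)+4(6) = 34°C
Primer P2: A+T=5, G+C=5 → Tm = 2(5)+4(5) = 30°C
34°C vs 30°C → primer P1 is higher.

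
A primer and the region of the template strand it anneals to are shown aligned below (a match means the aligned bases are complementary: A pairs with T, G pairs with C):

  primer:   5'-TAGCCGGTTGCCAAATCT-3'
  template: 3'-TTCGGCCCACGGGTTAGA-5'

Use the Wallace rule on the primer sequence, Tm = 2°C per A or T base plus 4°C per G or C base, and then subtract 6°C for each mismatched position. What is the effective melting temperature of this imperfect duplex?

36°C

Primer base counts: A=4, T=5, G=4, C=5 → A+T=9, G+C=9
Perfect-match Tm = 2(9) + 4(9) = 18 + 36 = 54°C
Mismatches (positions where the bases are not complementary): 3 (at positions 1, 8, 13)
Effective Tm = 54 − 3×6 = 54 − 18 = 36°C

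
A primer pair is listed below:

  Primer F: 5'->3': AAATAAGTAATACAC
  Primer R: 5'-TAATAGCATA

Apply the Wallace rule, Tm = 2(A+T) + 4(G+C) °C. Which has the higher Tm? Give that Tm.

Primer F, 36°C

Primer F: A+T=12, G+C=3 → Tm = 2(12)+4(3) = 36°C
Primer R: A+T=8, G+C=2 → Tm = 2(8)+4(2) = 24°C
36°C vs 24°C → primer F is higher.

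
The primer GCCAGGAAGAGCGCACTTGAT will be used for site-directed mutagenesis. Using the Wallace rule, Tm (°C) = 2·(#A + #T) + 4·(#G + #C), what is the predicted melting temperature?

Base counts: C=5, A=6, T=3, G=7
A+T = 9, G+C = 12
Tm = 2×9 + 4×12 = 66°C

66°C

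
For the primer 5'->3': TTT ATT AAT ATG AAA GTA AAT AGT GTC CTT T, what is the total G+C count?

A=11, C=2, T=14, G=4
Total G or C: 4 + 2 = 6

6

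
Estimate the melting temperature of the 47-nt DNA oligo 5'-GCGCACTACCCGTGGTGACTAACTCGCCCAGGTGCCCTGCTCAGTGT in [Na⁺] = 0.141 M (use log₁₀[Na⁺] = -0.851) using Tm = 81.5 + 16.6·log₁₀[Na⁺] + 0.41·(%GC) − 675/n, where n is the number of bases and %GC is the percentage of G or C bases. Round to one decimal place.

Length n = 47. Scanning the sequence gives C=17, T=10, G=13, A=7.
G+C = 30, so %GC = 30/47 × 100 = 63.83%
Salt term: 16.6 × (-0.851) = -14.127
GC term: 0.41 × 63.83 = 26.17; length term: −675/47 = −14.362
Tm = 81.5 + (-14.127) + 26.17 − 14.362 = 79.181 → 79.2°C

79.2°C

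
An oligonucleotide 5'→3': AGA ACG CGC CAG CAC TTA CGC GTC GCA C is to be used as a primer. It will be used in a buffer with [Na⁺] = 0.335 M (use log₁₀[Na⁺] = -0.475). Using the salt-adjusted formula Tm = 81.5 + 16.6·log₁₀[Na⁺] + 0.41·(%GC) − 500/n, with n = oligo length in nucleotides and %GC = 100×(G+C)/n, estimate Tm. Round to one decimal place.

82.1°C

Length n = 28. Counting bases: C=11, T=3, A=7, G=7
G+C = 18, so %GC = 18/28 × 100 = 64.286%
Salt term: 16.6 × (-0.475) = -7.885
GC term: 0.41 × 64.286 = 26.357; length term: −500/28 = −17.857
Tm = 81.5 + (-7.885) + 26.357 − 17.857 = 82.115 → 82.1°C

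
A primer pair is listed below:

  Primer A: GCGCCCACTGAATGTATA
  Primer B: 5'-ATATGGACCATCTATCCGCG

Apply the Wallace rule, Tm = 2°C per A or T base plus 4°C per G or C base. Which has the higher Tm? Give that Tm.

Primer A: A+T=9, G+C=9 → Tm = 2(9)+4(9) = 54°C
Primer B: A+T=10, G+C=10 → Tm = 2(10)+4(10) = 60°C
54°C vs 60°C → primer B is higher.

Primer B, 60°C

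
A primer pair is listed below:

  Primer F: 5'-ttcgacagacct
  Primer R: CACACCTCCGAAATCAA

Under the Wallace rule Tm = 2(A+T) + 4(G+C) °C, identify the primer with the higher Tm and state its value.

Primer R, 50°C

Primer F: A+T=6, G+C=6 → Tm = 2(6)+4(6) = 36°C
Primer R: A+T=9, G+C=8 → Tm = 2(9)+4(8) = 50°C
36°C vs 50°C → primer R is higher.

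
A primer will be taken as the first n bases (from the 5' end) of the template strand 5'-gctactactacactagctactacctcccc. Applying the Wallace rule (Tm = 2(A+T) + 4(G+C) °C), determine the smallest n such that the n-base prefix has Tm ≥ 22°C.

n = 8

First 7 bases: GCTACTA → Tm = 20°C (< 22°C)
First 8 bases: GCTACTAC → Tm = 24°C (≥ 22°C)
Since every base adds ≥2°C, Tm only increases with n, so the threshold is first crossed at n = 8.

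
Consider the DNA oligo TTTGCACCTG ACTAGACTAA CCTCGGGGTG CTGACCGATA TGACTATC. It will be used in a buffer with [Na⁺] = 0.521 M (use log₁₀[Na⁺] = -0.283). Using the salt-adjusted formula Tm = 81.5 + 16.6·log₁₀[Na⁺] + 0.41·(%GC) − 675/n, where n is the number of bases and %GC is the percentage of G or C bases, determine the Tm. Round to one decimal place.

Length n = 48. Counting bases: A=11, C=13, G=11, T=13
G+C = 24, so %GC = 24/48 × 100 = 50%
Salt term: 16.6 × (-0.283) = -4.698
GC term: 0.41 × 50 = 20.5; length term: −675/48 = −14.062
Tm = 81.5 + (-4.698) + 20.5 − 14.062 = 83.24 → 83.2°C

83.2°C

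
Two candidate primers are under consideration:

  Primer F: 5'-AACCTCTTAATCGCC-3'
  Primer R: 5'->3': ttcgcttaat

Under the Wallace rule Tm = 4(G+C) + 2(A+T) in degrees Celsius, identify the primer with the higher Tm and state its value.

Primer F, 44°C

Primer F: A+T=8, G+C=7 → Tm = 2(8)+4(7) = 44°C
Primer R: A+T=7, G+C=3 → Tm = 2(7)+4(3) = 26°C
44°C vs 26°C → primer F is higher.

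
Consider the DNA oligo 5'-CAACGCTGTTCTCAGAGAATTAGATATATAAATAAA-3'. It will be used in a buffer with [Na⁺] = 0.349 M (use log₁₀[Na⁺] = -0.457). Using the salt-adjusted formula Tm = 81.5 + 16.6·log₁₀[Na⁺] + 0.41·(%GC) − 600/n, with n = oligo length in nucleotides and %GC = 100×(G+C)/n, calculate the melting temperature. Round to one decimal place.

68.6°C

Length n = 36. Base counts: T=10, G=5, A=16, C=5
G+C = 10, so %GC = 10/36 × 100 = 27.778%
Salt term: 16.6 × (-0.457) = -7.586
GC term: 0.41 × 27.778 = 11.389; length term: −600/36 = −16.667
Tm = 81.5 + (-7.586) + 11.389 − 16.667 = 68.636 → 68.6°C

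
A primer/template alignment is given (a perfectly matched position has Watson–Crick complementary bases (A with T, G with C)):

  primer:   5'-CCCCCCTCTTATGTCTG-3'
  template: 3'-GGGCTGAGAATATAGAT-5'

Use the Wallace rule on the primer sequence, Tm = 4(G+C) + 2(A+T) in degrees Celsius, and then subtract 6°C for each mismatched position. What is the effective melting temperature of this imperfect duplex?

Primer base counts: A=1, T=6, G=2, C=8 → A+T=7, G+C=10
Perfect-match Tm = 2(7) + 4(10) = 14 + 40 = 54°C
Mismatches (positions where the bases are not complementary): 4 (at positions 4, 5, 13, 17)
Effective Tm = 54 − 4×6 = 54 − 24 = 30°C

30°C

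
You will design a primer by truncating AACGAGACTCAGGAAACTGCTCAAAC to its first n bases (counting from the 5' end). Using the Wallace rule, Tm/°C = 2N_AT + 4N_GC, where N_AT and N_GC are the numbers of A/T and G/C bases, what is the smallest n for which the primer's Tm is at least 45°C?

First 15 bases: AACGAGACTCAGGAA → Tm = 44°C (< 45°C)
First 16 bases: AACGAGACTCAGGAAA → Tm = 46°C (≥ 45°C)
Since every base adds ≥2°C, Tm only increases with n, so the threshold is first crossed at n = 16.

n = 16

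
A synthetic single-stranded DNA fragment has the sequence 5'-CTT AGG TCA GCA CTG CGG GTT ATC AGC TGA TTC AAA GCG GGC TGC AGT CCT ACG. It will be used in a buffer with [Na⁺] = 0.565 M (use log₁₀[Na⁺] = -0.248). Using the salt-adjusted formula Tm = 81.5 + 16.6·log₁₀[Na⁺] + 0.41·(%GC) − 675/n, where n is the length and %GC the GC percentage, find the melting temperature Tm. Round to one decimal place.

Length n = 54. Base counts: G=16, C=14, A=11, T=13
G+C = 30, so %GC = 30/54 × 100 = 55.556%
Salt term: 16.6 × (-0.248) = -4.117
GC term: 0.41 × 55.556 = 22.778; length term: −675/54 = −12.5
Tm = 81.5 + (-4.117) + 22.778 − 12.5 = 87.661 → 87.7°C

87.7°C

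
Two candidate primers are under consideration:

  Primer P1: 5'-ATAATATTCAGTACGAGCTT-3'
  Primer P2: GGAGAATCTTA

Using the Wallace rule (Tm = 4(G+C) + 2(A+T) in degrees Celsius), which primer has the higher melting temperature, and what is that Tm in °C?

Primer P1, 52°C

Primer P1: A+T=14, G+C=6 → Tm = 2(14)+4(6) = 52°C
Primer P2: A+T=7, G+C=4 → Tm = 2(7)+4(4) = 30°C
52°C vs 30°C → primer P1 is higher.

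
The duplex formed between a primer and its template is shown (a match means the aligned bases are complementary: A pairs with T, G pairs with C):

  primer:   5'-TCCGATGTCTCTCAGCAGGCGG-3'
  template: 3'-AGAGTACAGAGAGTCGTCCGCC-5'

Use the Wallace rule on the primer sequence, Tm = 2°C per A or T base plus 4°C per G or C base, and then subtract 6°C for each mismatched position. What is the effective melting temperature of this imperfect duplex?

60°C

Primer base counts: A=3, T=5, G=7, C=7 → A+T=8, G+C=14
Perfect-match Tm = 2(8) + 4(14) = 16 + 56 = 72°C
Mismatches (positions where the bases are not complementary): 2 (at positions 3, 4)
Effective Tm = 72 − 2×6 = 72 − 12 = 60°C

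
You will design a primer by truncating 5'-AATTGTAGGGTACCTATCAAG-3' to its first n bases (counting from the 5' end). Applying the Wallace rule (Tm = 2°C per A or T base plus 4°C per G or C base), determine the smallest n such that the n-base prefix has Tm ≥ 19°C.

n = 8

First 7 bases: AATTGTA → Tm = 16°C (< 19°C)
First 8 bases: AATTGTAG → Tm = 20°C (≥ 19°C)
Each additional base adds 2°C (A/T) or 4°C (G/C), so Tm is non-decreasing in n; n = 8 is the first length to reach 19°C.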